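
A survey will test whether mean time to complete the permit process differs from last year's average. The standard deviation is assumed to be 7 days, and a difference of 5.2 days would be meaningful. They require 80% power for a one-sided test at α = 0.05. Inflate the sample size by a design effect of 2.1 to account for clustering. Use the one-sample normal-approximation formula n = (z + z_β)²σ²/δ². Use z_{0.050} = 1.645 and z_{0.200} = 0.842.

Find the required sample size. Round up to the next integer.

n = 24

n = (z_α + z_β)² · σ² / δ²
  = (1.645 + 0.842)² · 7² / 5.2²
  = 6.1852 · 49 / 27.04
  = 11.21
Design effect: 2.1 × 11.21 = 23.54.
Round up → n = 24.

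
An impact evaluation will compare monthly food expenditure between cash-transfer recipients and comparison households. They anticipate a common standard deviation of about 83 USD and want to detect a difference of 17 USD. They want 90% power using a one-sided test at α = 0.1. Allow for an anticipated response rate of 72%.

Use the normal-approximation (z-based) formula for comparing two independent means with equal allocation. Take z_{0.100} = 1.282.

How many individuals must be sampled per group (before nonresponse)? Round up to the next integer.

n = (z_α + z_β)² · (σ₁² + σ₂²) / δ²
  = (1.282 + 1.282)² · (2·83² = 13778) / 17²
  = 6.5741 · 13778 / 289
  = 313.42
Adjust for 72% response: 313.42 / 0.72 = 435.30.
Round up → n = 436 per group.

n = 436 per group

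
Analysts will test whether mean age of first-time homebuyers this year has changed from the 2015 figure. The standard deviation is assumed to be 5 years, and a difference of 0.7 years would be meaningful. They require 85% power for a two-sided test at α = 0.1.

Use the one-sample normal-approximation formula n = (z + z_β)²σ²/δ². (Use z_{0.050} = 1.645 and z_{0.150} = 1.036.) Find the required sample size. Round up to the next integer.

n = 367

n = (z_{α/2} + z_β)² · σ² / δ²
  = (1.645 + 1.036)² · 5² / 0.7²
  = 7.1878 · 25 / 0.49
  = 366.72
Round up → n = 367.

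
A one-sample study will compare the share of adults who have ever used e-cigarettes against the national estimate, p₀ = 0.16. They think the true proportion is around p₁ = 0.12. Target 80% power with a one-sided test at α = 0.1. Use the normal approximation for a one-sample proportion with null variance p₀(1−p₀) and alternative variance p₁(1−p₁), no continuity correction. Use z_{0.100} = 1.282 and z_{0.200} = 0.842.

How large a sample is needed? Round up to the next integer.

n = 346

n = [z_α·√(p₀q₀) + z_β·√(p₁q₁)]² / (p₁ − p₀)²
  = [1.282·√(0.16·0.84) + 0.842·√(0.12·0.88)]² / (-0.04)²
  = [1.282·0.3666 + 0.842·0.3250]² / 0.0016
  = [0.7436]² / 0.0016
  = 345.59
Round up → n = 346.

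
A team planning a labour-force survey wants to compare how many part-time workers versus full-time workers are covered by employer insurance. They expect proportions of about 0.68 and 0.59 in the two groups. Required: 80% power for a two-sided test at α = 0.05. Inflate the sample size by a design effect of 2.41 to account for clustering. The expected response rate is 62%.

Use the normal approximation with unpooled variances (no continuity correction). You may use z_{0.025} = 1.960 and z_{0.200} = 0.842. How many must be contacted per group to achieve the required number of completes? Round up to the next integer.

n = 1732 per group

n = (z_{α/2} + z_β)² · [p₁(1−p₁) + p₂(1−p₂)] / (p₁ − p₂)²
  = (1.960 + 0.842)² · (0.68·0.32 + 0.59·0.41) / (0.09)²
  = (2.802)² · (0.2176 + 0.2419) / 0.0081
  = 7.8512 · 0.4595 / 0.0081
  = 445.39
Design effect: 2.41 × 445.39 = 1073.38.
Adjust for 62% response: 1073.38 / 0.62 = 1731.26.
Round up → n = 1732 per group.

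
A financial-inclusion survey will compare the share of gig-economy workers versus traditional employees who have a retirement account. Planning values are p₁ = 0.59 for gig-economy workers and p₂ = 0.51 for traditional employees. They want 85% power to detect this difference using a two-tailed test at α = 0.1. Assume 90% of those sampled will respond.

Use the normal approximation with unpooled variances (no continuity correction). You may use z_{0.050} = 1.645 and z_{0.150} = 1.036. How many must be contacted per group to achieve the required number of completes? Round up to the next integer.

n = (z_{α/2} + z_β)² · [p₁(1−p₁) + p₂(1−p₂)] / (p₁ − p₂)²
  = (1.645 + 1.036)² · (0.59·0.41 + 0.51·0.49) / (0.08)²
  = (2.681)² · (0.2419 + 0.2499) / 0.0064
  = 7.1878 · 0.4918 / 0.0064
  = 552.33
Adjust for 90% response: 552.33 / 0.90 = 613.71.
Round up → n = 614 per group.

n = 614 per group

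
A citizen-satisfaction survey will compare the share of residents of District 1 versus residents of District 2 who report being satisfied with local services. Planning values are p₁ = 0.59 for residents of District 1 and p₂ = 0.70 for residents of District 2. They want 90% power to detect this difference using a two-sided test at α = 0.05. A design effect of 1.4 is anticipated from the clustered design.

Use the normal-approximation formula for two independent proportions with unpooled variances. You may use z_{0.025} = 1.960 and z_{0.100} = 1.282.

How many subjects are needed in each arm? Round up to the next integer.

n = 550 per group

n = (z_{α/2} + z_β)² · [p₁(1−p₁) + p₂(1−p₂)] / (p₁ − p₂)²
  = (1.960 + 1.282)² · (0.59·0.41 + 0.70·0.30) / (-0.11)²
  = (3.242)² · (0.2419 + 0.2100) / 0.0121
  = 10.5106 · 0.4519 / 0.0121
  = 392.54
Design effect: 1.4 × 392.54 = 549.55.
Round up → n = 550 per group.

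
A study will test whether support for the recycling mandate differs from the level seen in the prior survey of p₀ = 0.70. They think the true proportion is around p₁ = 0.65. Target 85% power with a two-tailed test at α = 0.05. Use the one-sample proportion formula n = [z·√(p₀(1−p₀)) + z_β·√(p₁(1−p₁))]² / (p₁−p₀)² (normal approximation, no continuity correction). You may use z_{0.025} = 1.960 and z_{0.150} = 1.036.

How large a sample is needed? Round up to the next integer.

n = [z_{α/2}·√(p₀q₀) + z_β·√(p₁q₁)]² / (p₁ − p₀)²
  = [1.960·√(0.70·0.30) + 1.036·√(0.65·0.35)]² / (-0.05)²
  = [1.960·0.4583 + 1.036·0.4770]² / 0.0025
  = [1.3923]² / 0.0025
  = 775.43
Round up → n = 776.

n = 776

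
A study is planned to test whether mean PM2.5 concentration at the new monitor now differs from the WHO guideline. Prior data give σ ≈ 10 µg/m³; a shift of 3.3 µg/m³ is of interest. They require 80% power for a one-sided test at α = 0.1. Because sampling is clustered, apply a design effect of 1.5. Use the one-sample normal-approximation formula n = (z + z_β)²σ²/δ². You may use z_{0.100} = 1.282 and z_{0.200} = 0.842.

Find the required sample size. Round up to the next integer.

n = (z_α + z_β)² · σ² / δ²
  = (1.282 + 0.842)² · 10² / 3.3²
  = 4.5114 · 100 / 10.89
  = 41.43
Design effect: 1.5 × 41.43 = 62.14.
Round up → n = 63.

n = 63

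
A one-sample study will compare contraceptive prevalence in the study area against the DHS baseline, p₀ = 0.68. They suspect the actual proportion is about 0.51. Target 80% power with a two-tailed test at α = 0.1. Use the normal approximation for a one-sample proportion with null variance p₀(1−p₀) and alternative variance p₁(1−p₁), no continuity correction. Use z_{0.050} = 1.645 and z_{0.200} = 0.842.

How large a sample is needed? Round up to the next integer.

n = [z_{α/2}·√(p₀q₀) + z_β·√(p₁q₁)]² / (p₁ − p₀)²
  = [1.645·√(0.68·0.32) + 0.842·√(0.51·0.49)]² / (-0.17)²
  = [1.645·0.4665 + 0.842·0.4999]² / 0.0289
  = [1.1883]² / 0.0289
  = 48.86
Round up → n = 49.

n = 49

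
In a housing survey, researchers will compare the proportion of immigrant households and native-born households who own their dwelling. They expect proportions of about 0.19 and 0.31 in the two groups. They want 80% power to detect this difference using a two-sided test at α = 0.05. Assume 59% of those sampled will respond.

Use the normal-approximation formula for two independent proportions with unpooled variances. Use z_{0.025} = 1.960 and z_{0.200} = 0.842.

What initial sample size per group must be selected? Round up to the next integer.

n = 340 per group

n = (z_{α/2} + z_β)² · [p₁(1−p₁) + p₂(1−p₂)] / (p₁ − p₂)²
  = (1.960 + 0.842)² · (0.19·0.81 + 0.31·0.69) / (-0.12)²
  = (2.802)² · (0.1539 + 0.2139) / 0.0144
  = 7.8512 · 0.3678 / 0.0144
  = 200.53
Adjust for 59% response: 200.53 / 0.59 = 339.89.
Round up → n = 340 per group.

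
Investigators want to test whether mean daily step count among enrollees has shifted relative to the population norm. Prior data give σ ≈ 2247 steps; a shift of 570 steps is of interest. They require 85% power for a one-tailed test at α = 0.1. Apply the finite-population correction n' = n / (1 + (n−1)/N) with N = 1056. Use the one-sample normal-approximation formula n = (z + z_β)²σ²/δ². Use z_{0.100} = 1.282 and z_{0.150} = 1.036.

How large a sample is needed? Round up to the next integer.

n = 78

n = (z_α + z_β)² · σ² / δ²
  = (1.282 + 1.036)² · 2247² / 570²
  = 5.3731 · 5049009 / 324900
  = 83.50
Finite-population correction (N = 1056): 83.50 / (1 + (83.50 − 1)/1056) = 77.45.
Round up → n = 78.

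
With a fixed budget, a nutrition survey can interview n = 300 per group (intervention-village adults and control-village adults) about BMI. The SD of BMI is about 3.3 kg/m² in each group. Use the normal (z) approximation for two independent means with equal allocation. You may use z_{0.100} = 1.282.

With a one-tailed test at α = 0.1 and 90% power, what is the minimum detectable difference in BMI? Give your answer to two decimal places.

δ = (z_α + z_β) · √((σ₁²+σ₂²)/n)
  = (1.282 + 1.282) · √(21.78/300)
  = 2.564 · √0.0726
  = 2.564 · 0.2694
  = 0.6909

Minimum detectable difference ≈ 0.69 kg/m²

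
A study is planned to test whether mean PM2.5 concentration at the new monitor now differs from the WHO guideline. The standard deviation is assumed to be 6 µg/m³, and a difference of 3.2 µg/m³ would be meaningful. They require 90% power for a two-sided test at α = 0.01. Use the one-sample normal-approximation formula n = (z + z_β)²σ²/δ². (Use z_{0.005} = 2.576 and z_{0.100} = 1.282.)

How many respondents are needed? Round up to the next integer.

n = 53

n = (z_{α/2} + z_β)² · σ² / δ²
  = (2.576 + 1.282)² · 6² / 3.2²
  = 14.8842 · 36 / 10.24
  = 52.33
Round up → n = 53.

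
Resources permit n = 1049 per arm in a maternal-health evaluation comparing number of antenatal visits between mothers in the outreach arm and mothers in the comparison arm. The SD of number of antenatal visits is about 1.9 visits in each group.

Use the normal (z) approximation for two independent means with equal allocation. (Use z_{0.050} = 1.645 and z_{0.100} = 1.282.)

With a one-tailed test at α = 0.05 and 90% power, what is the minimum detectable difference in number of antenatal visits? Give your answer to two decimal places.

Minimum detectable difference ≈ 0.24 visits

δ = (z_α + z_β) · √((σ₁²+σ₂²)/n)
  = (1.645 + 1.282) · √(7.22/1049)
  = 2.927 · √0.00688
  = 2.927 · 0.0830
  = 0.2428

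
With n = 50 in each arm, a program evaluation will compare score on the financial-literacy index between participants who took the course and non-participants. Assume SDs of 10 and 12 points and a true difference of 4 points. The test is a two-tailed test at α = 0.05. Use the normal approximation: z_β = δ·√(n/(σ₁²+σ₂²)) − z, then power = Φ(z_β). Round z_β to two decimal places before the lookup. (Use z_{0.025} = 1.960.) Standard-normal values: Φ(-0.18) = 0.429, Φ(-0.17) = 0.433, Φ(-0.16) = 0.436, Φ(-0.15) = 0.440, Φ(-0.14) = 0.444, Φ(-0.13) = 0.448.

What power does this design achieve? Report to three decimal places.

z_β = δ·√(n/(σ₁²+σ₂²)) − z_{α/2}
    = 4 · √(50/244) − 1.960
    = 4 · 0.45268 − 1.960
    = 1.8107 − 1.960 = -0.1493 → -0.15
Power = Φ(-0.15) = 0.440.

Power ≈ 0.440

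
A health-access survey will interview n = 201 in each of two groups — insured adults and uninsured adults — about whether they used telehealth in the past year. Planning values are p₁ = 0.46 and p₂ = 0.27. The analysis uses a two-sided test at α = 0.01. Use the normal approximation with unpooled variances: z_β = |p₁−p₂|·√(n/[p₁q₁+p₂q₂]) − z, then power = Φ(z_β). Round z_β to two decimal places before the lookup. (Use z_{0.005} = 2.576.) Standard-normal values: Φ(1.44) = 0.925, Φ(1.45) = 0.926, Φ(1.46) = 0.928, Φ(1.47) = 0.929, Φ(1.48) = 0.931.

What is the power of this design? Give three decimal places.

Power ≈ 0.928

z_β = |p₁−p₂|·√(n/[p₁q₁+p₂q₂]) − z_{α/2}
    = 0.19 · √(201/0.4455) − 2.576
    = 0.19 · 21.2410 − 2.576
    = 4.0358 − 2.576 = 1.4598 → 1.46
Power = Φ(1.46) = 0.928.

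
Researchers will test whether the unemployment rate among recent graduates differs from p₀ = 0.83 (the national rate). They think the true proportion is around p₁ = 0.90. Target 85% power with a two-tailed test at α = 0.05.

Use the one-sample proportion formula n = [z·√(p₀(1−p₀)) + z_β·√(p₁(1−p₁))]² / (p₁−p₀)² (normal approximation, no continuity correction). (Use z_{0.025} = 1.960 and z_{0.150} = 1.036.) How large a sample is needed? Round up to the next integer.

n = 224

n = [z_{α/2}·√(p₀q₀) + z_β·√(p₁q₁)]² / (p₁ − p₀)²
  = [1.960·√(0.83·0.17) + 1.036·√(0.90·0.10)]² / (0.07)²
  = [1.960·0.3756 + 1.036·0.3000]² / 0.0049
  = [1.0470]² / 0.0049
  = 223.73
Round up → n = 224.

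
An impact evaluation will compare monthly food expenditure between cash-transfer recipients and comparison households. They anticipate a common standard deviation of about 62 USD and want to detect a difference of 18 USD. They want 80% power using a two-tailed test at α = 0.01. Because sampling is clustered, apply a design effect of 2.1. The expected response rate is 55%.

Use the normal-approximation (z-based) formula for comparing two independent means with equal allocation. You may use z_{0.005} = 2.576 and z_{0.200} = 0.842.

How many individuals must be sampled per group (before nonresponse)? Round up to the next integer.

n = (z_{α/2} + z_β)² · (σ₁² + σ₂²) / δ²
  = (2.576 + 0.842)² · (2·62² = 7688) / 18²
  = 11.6827 · 7688 / 324
  = 277.21
Design effect: 2.1 × 277.21 = 582.15.
Adjust for 55% response: 582.15 / 0.55 = 1058.45.
Round up → n = 1059 per group.

n = 1059 per group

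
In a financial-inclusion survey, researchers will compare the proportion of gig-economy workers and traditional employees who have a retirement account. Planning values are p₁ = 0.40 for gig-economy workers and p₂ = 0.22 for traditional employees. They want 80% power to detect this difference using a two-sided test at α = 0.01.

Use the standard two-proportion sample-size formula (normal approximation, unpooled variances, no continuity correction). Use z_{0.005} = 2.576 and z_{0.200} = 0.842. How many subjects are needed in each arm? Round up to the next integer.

n = (z_{α/2} + z_β)² · [p₁(1−p₁) + p₂(1−p₂)] / (p₁ − p₂)²
  = (2.576 + 0.842)² · (0.40·0.60 + 0.22·0.78) / (0.18)²
  = (3.418)² · (0.2400 + 0.1716) / 0.0324
  = 11.6827 · 0.4116 / 0.0324
  = 148.41
Round up → n = 149 per group.

n = 149 per group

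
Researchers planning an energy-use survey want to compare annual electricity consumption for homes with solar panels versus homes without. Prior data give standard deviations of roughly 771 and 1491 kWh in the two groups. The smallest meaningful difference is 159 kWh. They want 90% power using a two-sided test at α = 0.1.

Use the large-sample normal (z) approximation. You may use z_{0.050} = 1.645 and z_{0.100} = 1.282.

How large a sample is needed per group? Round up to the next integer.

n = (z_{α/2} + z_β)² · (σ₁² + σ₂²) / δ²
  = (1.645 + 1.282)² · (771² + 1491² = 2817522) / 159²
  = 8.5673 · 2817522 / 25281
  = 954.81
Round up → n = 955 per group.

n = 955 per group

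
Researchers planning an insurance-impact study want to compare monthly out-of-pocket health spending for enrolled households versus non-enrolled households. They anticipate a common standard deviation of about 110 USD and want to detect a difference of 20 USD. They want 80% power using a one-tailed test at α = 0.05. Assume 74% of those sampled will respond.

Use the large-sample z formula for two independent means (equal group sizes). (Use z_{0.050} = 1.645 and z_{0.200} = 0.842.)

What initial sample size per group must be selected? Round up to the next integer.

n = (z_α + z_β)² · (σ₁² + σ₂²) / δ²
  = (1.645 + 0.842)² · (2·110² = 24200) / 20²
  = 6.1852 · 24200 / 400
  = 374.20
Adjust for 74% response: 374.20 / 0.74 = 505.68.
Round up → n = 506 per group.

n = 506 per group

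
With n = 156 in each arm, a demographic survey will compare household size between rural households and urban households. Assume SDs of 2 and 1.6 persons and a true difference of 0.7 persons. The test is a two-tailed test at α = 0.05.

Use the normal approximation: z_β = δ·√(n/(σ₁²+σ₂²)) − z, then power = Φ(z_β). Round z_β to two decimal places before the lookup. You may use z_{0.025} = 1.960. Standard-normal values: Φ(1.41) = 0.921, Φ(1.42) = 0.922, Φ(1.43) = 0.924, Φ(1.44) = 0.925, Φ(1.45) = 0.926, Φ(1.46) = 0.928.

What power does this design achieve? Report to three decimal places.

Power ≈ 0.926

z_β = δ·√(n/(σ₁²+σ₂²)) − z_{α/2}
    = 0.7 · √(156/6.56) − 1.960
    = 0.7 · 4.87652 − 1.960
    = 3.4136 − 1.960 = 1.4536 → 1.45
Power = Φ(1.45) = 0.926.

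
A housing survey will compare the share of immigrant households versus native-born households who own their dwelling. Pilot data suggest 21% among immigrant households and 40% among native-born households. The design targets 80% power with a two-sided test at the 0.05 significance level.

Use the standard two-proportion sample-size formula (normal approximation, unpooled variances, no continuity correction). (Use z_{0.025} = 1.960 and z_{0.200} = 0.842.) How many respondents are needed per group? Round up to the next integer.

n = (z_{α/2} + z_β)² · [p₁(1−p₁) + p₂(1−p₂)] / (p₁ − p₂)²
  = (1.960 + 0.842)² · (0.21·0.79 + 0.40·0.60) / (-0.19)²
  = (2.802)² · (0.1659 + 0.2400) / 0.0361
  = 7.8512 · 0.4059 / 0.0361
  = 88.28
Round up → n = 89 per group.

n = 89 per group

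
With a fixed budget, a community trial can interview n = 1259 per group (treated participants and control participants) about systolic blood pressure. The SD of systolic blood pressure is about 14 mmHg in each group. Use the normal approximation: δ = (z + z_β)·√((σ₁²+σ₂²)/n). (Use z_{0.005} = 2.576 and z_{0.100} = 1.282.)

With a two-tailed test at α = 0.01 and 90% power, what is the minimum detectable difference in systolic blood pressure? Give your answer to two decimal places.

Minimum detectable difference ≈ 2.15 mmHg

δ = (z_{α/2} + z_β) · √((σ₁²+σ₂²)/n)
  = (2.576 + 1.282) · √(392/1259)
  = 3.858 · √0.31136
  = 3.858 · 0.5580
  = 2.1527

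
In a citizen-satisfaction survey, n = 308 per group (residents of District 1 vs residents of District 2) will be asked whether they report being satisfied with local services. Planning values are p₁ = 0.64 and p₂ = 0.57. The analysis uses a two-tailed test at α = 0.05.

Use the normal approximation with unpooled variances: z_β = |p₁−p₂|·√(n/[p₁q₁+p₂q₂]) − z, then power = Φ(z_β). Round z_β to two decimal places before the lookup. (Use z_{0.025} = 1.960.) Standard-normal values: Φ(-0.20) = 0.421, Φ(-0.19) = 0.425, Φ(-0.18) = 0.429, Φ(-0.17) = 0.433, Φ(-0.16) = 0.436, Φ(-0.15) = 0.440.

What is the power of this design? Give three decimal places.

Power ≈ 0.429

z_β = |p₁−p₂|·√(n/[p₁q₁+p₂q₂]) − z_{α/2}
    = 0.07 · √(308/0.4755) − 1.960
    = 0.07 · 25.4507 − 1.960
    = 1.7816 − 1.960 = -0.1784 → -0.18
Power = Φ(-0.18) = 0.429.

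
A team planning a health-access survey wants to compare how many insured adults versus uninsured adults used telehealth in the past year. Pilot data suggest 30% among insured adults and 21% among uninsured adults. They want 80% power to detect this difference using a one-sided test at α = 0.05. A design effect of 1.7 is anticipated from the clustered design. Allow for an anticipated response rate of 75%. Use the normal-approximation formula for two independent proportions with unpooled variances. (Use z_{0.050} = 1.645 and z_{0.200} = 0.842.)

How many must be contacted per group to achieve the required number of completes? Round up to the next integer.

n = 651 per group

n = (z_α + z_β)² · [p₁(1−p₁) + p₂(1−p₂)] / (p₁ − p₂)²
  = (1.645 + 0.842)² · (0.30·0.70 + 0.21·0.79) / (0.09)²
  = (2.487)² · (0.2100 + 0.1659) / 0.0081
  = 6.1852 · 0.3759 / 0.0081
  = 287.04
Design effect: 1.7 × 287.04 = 487.96.
Adjust for 75% response: 487.96 / 0.75 = 650.62.
Round up → n = 651 per group.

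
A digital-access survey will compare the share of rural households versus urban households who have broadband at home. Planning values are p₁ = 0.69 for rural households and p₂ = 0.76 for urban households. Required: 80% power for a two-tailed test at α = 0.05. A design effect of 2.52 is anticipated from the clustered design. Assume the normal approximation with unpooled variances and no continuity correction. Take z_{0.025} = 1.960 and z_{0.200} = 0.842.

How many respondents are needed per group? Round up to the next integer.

n = (z_{α/2} + z_β)² · [p₁(1−p₁) + p₂(1−p₂)] / (p₁ − p₂)²
  = (1.960 + 0.842)² · (0.69·0.31 + 0.76·0.24) / (-0.07)²
  = (2.802)² · (0.2139 + 0.1824) / 0.0049
  = 7.8512 · 0.3963 / 0.0049
  = 634.99
Design effect: 2.52 × 634.99 = 1600.17.
Round up → n = 1601 per group.

n = 1601 per group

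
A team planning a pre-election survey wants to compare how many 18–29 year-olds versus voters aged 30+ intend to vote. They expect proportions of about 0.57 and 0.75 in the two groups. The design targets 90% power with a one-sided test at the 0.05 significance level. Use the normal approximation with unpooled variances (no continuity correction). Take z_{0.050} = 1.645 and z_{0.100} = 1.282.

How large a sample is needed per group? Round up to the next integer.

n = (z_α + z_β)² · [p₁(1−p₁) + p₂(1−p₂)] / (p₁ − p₂)²
  = (1.645 + 1.282)² · (0.57·0.43 + 0.75·0.25) / (-0.18)²
  = (2.927)² · (0.2451 + 0.1875) / 0.0324
  = 8.5673 · 0.4326 / 0.0324
  = 114.39
Round up → n = 115 per group.

n = 115 per group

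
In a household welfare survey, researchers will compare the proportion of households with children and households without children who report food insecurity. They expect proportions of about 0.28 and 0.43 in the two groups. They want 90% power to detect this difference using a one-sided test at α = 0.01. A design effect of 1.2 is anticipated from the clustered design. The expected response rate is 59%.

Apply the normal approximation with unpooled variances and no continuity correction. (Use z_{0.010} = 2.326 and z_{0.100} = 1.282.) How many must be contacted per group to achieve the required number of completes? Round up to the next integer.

n = 526 per group

n = (z_α + z_β)² · [p₁(1−p₁) + p₂(1−p₂)] / (p₁ − p₂)²
  = (2.326 + 1.282)² · (0.28·0.72 + 0.43·0.57) / (-0.15)²
  = (3.608)² · (0.2016 + 0.2451) / 0.0225
  = 13.0177 · 0.4467 / 0.0225
  = 258.44
Design effect: 1.2 × 258.44 = 310.13.
Adjust for 59% response: 310.13 / 0.59 = 525.65.
Round up → n = 526 per group.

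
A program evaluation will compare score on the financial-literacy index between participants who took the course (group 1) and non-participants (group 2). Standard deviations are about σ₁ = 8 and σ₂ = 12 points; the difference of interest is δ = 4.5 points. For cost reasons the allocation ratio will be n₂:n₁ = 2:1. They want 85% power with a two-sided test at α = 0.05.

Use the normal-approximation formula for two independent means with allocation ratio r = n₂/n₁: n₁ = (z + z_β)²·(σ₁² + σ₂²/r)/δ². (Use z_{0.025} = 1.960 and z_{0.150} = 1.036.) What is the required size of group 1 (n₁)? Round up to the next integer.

n₁ = (z_{α/2} + z_β)² · (σ₁² + σ₂²/r) / δ²
   = (1.960 + 1.036)² · (8² + 12²/2) / 4.5²
   = 8.9760 · (64 + 72) / 20.25
   = 8.9760 · 136 / 20.25
   = 60.28
Round up → n₁ = 61; n₂ = r·n₁ = 2 × 61 = 122.

n₁ = 61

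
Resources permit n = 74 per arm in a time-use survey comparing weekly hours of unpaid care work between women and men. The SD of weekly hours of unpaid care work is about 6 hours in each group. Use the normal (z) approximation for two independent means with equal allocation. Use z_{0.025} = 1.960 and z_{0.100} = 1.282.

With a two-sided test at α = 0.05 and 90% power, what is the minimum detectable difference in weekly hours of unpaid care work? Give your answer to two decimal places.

δ = (z_{α/2} + z_β) · √((σ₁²+σ₂²)/n)
  = (1.960 + 1.282) · √(72/74)
  = 3.242 · √0.97297
  = 3.242 · 0.9864
  = 3.1979

Minimum detectable difference ≈ 3.20 hours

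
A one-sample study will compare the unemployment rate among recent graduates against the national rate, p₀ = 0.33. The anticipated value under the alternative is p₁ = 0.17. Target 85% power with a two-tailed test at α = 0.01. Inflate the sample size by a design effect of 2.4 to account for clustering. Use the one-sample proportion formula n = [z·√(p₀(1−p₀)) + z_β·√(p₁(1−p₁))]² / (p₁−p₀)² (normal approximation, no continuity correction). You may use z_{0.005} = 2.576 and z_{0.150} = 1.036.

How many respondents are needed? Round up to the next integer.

n = 241

n = [z_{α/2}·√(p₀q₀) + z_β·√(p₁q₁)]² / (p₁ − p₀)²
  = [2.576·√(0.33·0.67) + 1.036·√(0.17·0.83)]² / (-0.16)²
  = [2.576·0.4702 + 1.036·0.3756]² / 0.0256
  = [1.6004]² / 0.0256
  = 100.05
Design effect: 2.4 × 100.05 = 240.13.
Round up → n = 241.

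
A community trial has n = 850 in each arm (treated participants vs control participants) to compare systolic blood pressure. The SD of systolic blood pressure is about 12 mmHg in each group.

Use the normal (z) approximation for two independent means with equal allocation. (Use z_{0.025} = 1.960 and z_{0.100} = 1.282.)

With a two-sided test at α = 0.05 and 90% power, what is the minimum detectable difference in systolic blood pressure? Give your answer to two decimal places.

Minimum detectable difference ≈ 1.89 mmHg

δ = (z_{α/2} + z_β) · √((σ₁²+σ₂²)/n)
  = (1.960 + 1.282) · √(288/850)
  = 3.242 · √0.33882
  = 3.242 · 0.5821
  = 1.8871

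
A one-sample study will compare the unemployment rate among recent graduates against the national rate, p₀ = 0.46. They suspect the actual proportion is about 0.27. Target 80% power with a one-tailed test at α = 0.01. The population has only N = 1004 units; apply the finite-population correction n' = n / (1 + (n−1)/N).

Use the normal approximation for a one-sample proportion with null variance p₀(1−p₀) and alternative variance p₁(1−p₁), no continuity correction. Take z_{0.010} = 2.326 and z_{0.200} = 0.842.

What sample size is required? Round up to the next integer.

n = [z_α·√(p₀q₀) + z_β·√(p₁q₁)]² / (p₁ − p₀)²
  = [2.326·√(0.46·0.54) + 0.842·√(0.27·0.73)]² / (-0.19)²
  = [2.326·0.4984 + 0.842·0.4440]² / 0.0361
  = [1.5331]² / 0.0361
  = 65.11
Finite-population correction (N = 1004): 65.11 / (1 + (65.11 − 1)/1004) = 61.20.
Round up → n = 62.

n = 62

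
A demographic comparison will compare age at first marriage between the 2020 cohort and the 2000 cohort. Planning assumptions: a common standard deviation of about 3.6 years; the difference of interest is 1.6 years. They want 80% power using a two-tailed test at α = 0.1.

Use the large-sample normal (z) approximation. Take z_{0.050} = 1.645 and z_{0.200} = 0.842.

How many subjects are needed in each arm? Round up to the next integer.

n = (z_{α/2} + z_β)² · (σ₁² + σ₂²) / δ²
  = (1.645 + 0.842)² · (2·3.6² = 25.92) / 1.6²
  = 6.1852 · 25.92 / 2.56
  = 62.62
Round up → n = 63 per group.

n = 63 per group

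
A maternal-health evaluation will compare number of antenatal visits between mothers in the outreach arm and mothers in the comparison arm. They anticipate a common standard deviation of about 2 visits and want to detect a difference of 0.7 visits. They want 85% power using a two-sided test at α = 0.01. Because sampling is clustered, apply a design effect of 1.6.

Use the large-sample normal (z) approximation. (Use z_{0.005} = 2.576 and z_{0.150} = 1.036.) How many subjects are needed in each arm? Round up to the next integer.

n = 341 per group

n = (z_{α/2} + z_β)² · (σ₁² + σ₂²) / δ²
  = (2.576 + 1.036)² · (2·2² = 8) / 0.7²
  = 13.0465 · 8 / 0.49
  = 213.00
Design effect: 1.6 × 213.00 = 340.81.
Round up → n = 341 per group.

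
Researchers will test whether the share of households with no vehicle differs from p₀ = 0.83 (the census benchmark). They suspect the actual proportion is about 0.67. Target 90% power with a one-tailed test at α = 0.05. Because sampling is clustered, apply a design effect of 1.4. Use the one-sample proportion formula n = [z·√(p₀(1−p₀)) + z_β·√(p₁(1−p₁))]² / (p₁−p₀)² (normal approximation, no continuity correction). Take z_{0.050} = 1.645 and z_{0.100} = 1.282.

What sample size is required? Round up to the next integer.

n = [z_α·√(p₀q₀) + z_β·√(p₁q₁)]² / (p₁ − p₀)²
  = [1.645·√(0.83·0.17) + 1.282·√(0.67·0.33)]² / (-0.16)²
  = [1.645·0.3756 + 1.282·0.4702]² / 0.0256
  = [1.2207]² / 0.0256
  = 58.21
Design effect: 1.4 × 58.21 = 81.49.
Round up → n = 82.

n = 82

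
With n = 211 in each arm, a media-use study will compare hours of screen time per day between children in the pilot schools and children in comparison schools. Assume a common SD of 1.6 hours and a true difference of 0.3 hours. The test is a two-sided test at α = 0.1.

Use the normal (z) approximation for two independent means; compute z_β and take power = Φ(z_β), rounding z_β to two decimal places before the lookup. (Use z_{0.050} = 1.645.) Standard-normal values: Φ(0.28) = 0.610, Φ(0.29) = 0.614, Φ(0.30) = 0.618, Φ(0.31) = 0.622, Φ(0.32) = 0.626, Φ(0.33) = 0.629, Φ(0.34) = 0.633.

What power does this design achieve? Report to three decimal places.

z_β = δ·√(n/(σ₁²+σ₂²)) − z_{α/2}
    = 0.3 · √(211/5.12) − 1.645
    = 0.3 · 6.41957 − 1.645
    = 1.9259 − 1.645 = 0.2809 → 0.28
Power = Φ(0.28) = 0.610.

Power ≈ 0.610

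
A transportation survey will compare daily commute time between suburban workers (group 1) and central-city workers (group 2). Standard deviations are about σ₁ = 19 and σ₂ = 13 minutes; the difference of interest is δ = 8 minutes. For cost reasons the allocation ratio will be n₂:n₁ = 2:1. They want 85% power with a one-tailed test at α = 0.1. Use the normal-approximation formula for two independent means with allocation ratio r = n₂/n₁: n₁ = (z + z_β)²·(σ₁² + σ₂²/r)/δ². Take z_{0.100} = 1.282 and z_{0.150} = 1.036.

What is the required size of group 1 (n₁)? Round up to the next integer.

n₁ = 38

n₁ = (z_α + z_β)² · (σ₁² + σ₂²/r) / δ²
   = (1.282 + 1.036)² · (19² + 13²/2) / 8²
   = 5.3731 · (361 + 84.5) / 64
   = 5.3731 · 445.5 / 64
   = 37.40
Round up → n₁ = 38; n₂ = r·n₁ = 2 × 38 = 76.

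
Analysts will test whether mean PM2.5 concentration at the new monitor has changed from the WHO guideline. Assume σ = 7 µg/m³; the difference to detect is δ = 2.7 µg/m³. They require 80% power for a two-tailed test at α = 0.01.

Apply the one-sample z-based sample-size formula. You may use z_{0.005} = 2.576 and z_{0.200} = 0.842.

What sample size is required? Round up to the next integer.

n = 79

n = (z_{α/2} + z_β)² · σ² / δ²
  = (2.576 + 0.842)² · 7² / 2.7²
  = 11.6827 · 49 / 7.29
  = 78.53
Round up → n = 79.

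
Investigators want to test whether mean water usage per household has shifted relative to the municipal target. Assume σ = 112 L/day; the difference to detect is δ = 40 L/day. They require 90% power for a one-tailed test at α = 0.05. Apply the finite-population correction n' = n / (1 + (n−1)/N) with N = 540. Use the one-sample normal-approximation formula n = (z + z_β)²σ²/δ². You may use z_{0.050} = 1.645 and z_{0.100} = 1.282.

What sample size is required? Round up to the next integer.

n = 60

n = (z_α + z_β)² · σ² / δ²
  = (1.645 + 1.282)² · 112² / 40²
  = 8.5673 · 12544 / 1600
  = 67.17
Finite-population correction (N = 540): 67.17 / (1 + (67.17 − 1)/540) = 59.84.
Round up → n = 60.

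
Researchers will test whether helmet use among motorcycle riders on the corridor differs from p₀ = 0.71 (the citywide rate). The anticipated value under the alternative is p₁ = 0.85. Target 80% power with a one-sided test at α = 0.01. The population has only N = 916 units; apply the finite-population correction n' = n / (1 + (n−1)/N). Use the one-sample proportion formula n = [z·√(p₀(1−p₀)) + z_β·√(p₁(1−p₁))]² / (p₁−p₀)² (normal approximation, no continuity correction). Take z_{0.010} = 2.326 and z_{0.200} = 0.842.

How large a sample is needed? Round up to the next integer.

n = [z_α·√(p₀q₀) + z_β·√(p₁q₁)]² / (p₁ − p₀)²
  = [2.326·√(0.71·0.29) + 0.842·√(0.85·0.15)]² / (0.14)²
  = [2.326·0.4538 + 0.842·0.3571]² / 0.0196
  = [1.3561]² / 0.0196
  = 93.83
Finite-population correction (N = 916): 93.83 / (1 + (93.83 − 1)/916) = 85.19.
Round up → n = 86.

n = 86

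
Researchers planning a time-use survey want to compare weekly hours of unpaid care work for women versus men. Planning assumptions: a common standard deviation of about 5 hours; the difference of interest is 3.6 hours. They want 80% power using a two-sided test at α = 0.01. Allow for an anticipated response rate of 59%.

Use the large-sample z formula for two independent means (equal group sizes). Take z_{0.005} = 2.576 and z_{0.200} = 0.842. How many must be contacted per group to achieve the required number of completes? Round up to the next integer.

n = 77 per group

n = (z_{α/2} + z_β)² · (σ₁² + σ₂²) / δ²
  = (2.576 + 0.842)² · (2·5² = 50) / 3.6²
  = 11.6827 · 50 / 12.96
  = 45.07
Adjust for 59% response: 45.07 / 0.59 = 76.39.
Round up → n = 77 per group.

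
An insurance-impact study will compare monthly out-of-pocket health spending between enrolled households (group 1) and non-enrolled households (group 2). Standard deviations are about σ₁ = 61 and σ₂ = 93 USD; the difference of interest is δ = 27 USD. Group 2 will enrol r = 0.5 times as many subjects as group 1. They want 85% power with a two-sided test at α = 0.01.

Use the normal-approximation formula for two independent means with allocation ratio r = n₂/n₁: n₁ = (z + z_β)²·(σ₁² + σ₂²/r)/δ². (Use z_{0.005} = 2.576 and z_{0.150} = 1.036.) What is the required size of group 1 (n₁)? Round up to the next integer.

n₁ = (z_{α/2} + z_β)² · (σ₁² + σ₂²/r) / δ²
   = (2.576 + 1.036)² · (61² + 93²/0.5) / 27²
   = 13.0465 · (3721 + 17298) / 729
   = 13.0465 · 21019 / 729
   = 376.17
Round up → n₁ = 377; n₂ = r·n₁ = 0.5 × 377 = 189.

n₁ = 377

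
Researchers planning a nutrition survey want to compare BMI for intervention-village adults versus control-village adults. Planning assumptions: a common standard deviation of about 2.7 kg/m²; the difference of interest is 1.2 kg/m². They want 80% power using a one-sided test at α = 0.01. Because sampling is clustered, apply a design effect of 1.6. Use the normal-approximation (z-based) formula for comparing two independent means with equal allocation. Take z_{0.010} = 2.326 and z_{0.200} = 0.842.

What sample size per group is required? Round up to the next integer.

n = (z_α + z_β)² · (σ₁² + σ₂²) / δ²
  = (2.326 + 0.842)² · (2·2.7² = 14.58) / 1.2²
  = 10.0362 · 14.58 / 1.44
  = 101.62
Design effect: 1.6 × 101.62 = 162.59.
Round up → n = 163 per group.

n = 163 per group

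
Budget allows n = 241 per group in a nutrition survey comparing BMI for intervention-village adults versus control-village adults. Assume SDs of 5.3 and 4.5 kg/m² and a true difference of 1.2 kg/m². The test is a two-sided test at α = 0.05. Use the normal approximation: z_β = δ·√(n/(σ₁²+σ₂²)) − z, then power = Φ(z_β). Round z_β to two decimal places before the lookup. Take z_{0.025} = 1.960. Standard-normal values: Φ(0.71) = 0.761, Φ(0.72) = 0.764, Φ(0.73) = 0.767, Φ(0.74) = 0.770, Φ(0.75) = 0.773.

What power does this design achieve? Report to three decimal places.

Power ≈ 0.764

z_β = δ·√(n/(σ₁²+σ₂²)) − z_{α/2}
    = 1.2 · √(241/48.34) − 1.960
    = 1.2 · 2.23283 − 1.960
    = 2.6794 − 1.960 = 0.7194 → 0.72
Power = Φ(0.72) = 0.764.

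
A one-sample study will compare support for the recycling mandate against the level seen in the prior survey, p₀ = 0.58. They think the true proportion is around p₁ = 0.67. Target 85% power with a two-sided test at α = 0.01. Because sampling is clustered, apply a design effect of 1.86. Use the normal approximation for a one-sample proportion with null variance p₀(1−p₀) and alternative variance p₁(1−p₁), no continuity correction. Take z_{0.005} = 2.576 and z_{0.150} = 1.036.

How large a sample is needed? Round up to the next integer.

n = [z_{α/2}·√(p₀q₀) + z_β·√(p₁q₁)]² / (p₁ − p₀)²
  = [2.576·√(0.58·0.42) + 1.036·√(0.67·0.33)]² / (0.09)²
  = [2.576·0.4936 + 1.036·0.4702]² / 0.0081
  = [1.7585]² / 0.0081
  = 381.79
Design effect: 1.86 × 381.79 = 710.13.
Round up → n = 711.

n = 711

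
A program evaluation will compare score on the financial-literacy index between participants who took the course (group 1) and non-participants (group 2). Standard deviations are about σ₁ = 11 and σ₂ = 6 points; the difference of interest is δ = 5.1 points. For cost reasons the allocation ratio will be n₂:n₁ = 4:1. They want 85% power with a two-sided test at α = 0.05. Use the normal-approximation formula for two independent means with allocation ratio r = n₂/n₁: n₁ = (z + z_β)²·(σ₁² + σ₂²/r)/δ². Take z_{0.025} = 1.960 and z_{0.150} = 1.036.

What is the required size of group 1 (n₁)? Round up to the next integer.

n₁ = (z_{α/2} + z_β)² · (σ₁² + σ₂²/r) / δ²
   = (1.960 + 1.036)² · (11² + 6²/4) / 5.1²
   = 8.9760 · (121 + 9) / 26.01
   = 8.9760 · 130 / 26.01
   = 44.86
Round up → n₁ = 45; n₂ = r·n₁ = 4 × 45 = 180.

n₁ = 45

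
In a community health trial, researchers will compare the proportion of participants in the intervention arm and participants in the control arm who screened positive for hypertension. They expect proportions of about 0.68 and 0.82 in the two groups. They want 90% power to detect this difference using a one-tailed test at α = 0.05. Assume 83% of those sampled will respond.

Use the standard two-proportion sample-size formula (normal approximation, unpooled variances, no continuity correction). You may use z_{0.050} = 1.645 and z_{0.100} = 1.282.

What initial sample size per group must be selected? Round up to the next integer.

n = (z_α + z_β)² · [p₁(1−p₁) + p₂(1−p₂)] / (p₁ − p₂)²
  = (1.645 + 1.282)² · (0.68·0.32 + 0.82·0.18) / (-0.14)²
  = (2.927)² · (0.2176 + 0.1476) / 0.0196
  = 8.5673 · 0.3652 / 0.0196
  = 159.63
Adjust for 83% response: 159.63 / 0.83 = 192.33.
Round up → n = 193 per group.

n = 193 per group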